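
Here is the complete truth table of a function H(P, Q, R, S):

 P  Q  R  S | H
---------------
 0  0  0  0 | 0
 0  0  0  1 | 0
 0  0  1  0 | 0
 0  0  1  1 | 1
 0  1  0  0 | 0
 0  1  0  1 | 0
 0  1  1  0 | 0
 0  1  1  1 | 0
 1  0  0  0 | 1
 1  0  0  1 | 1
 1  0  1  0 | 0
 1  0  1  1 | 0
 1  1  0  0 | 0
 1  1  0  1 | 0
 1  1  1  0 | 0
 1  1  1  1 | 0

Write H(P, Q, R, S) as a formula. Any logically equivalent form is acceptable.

H(P, Q, R, S) = ((((~P & ~Q) & R) & S) | (((P & ~Q) & ~R) & ~S)) | (((P & ~Q) & ~R) & S)

The 1-rows are (0,0,1,1), (1,0,0,0), (1,0,0,1). Each contributes one minterm — ¬P·¬Q·R·S; P·¬Q·¬R·¬S; P·¬Q·¬R·S — and their disjunction is a sum-of-products form of H.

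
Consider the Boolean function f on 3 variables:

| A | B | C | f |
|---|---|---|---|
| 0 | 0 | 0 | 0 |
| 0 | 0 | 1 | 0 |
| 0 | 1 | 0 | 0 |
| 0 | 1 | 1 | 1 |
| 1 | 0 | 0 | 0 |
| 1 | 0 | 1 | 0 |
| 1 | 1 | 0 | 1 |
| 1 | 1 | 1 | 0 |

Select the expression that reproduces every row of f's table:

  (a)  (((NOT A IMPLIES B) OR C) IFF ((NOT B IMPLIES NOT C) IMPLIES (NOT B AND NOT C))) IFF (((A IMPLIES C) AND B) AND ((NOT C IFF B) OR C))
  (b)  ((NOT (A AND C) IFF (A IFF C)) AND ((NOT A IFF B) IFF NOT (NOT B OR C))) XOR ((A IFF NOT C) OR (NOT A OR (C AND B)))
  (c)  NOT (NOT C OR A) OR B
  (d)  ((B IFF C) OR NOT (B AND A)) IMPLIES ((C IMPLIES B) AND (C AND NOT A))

d

(a): at (0,0,0) it gives 1, but f = 0 — eliminated.
(b): at (0,0,1) it gives 1, but f = 0 — eliminated.
(c): at (0,0,1) it gives 1, but f = 0 — eliminated.
That leaves (d). Evaluating it on every row reproduces the table of f exactly.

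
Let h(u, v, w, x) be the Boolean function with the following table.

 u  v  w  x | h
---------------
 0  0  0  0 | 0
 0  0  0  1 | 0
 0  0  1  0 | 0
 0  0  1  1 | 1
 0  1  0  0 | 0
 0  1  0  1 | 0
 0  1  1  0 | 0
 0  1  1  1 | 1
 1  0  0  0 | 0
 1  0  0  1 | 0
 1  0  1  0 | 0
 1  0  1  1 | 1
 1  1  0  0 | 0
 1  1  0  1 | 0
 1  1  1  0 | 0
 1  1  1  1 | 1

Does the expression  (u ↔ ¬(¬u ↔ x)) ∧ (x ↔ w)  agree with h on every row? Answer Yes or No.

Yes

Check the formula against h row by row:
  u=0, v=0, w=0, x=0: formula gives 0, h = 0 ✓
  u=0, v=0, w=0, x=1: formula gives 0, h = 0 ✓
  u=0, v=0, w=1, x=0: formula gives 0, h = 0 ✓
  u=0, v=0, w=1, x=1: formula gives 1, h = 1 ✓
  … (the remaining 12 rows also agree.)
No disagreement on any input; they are logically equivalent.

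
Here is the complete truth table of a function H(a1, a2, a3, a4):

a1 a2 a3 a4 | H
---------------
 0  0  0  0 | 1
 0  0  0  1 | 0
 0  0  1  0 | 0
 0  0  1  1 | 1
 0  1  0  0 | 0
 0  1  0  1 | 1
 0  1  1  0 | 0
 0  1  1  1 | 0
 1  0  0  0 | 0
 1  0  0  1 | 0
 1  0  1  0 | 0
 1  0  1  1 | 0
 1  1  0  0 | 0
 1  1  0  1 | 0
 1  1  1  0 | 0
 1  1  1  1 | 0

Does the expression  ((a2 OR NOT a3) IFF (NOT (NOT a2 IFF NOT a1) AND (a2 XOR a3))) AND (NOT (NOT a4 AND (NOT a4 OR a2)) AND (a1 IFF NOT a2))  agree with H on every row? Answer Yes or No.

Check the formula against H row by row:
  a1=0, a2=0, a3=0, a4=0: formula gives 0, but H = 1 ✗
A single disagreement suffices: at (0,0,0,0) they differ, so the formula does not compute H.

No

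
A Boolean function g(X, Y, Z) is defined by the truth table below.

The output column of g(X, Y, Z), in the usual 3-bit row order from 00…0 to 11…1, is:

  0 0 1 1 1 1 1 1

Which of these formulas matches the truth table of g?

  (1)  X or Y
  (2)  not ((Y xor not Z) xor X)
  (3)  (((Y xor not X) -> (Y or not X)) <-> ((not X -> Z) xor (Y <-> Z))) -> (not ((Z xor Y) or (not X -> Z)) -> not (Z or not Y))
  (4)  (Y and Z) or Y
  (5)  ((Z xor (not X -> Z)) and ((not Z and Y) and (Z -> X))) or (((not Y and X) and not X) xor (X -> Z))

(2) disagrees with g on (0,0,1) (formula → 1, table → 0); rule it out.
(3) disagrees with g on (0,0,1) (formula → 1, table → 0); rule it out.
(4) disagrees with g on (1,0,0) (formula → 0, table → 1); rule it out.
(5) disagrees with g on (0,0,0) (formula → 1, table → 0); rule it out.
That leaves (1). Evaluating it on every row reproduces the table of g exactly.

1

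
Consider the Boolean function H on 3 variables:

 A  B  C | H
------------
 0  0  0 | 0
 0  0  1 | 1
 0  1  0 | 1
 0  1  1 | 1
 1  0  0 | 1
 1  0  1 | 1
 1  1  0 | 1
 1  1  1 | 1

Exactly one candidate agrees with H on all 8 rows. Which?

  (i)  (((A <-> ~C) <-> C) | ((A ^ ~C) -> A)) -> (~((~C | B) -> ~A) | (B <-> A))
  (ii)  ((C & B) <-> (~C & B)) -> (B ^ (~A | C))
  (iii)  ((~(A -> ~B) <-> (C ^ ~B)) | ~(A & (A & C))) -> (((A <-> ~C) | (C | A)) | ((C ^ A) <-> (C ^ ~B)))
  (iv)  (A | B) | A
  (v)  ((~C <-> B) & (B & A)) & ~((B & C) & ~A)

(i): at (0,0,0) it gives 1, but H = 0 — eliminated.
(ii): at (0,0,0) it gives 1, but H = 0 — eliminated.
(iv): at (0,0,1) it gives 0, but H = 1 — eliminated.
(v): at (0,0,1) it gives 0, but H = 1 — eliminated.
(iii) is the remaining candidate, and it agrees with H on all 8 inputs.

iii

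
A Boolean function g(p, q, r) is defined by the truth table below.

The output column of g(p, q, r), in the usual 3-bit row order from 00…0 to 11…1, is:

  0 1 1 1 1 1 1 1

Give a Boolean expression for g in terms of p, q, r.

g(p, q, r) = (p ∨ q) ∨ r

The output is 1 whenever at least one input is 1 — the OR of all inputs.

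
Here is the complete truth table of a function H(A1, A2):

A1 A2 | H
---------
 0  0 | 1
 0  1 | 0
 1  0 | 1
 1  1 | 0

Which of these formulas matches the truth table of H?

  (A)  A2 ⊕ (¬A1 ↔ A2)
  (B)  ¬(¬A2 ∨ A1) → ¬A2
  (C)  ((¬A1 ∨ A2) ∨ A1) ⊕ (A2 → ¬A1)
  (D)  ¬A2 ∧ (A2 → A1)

D

(A): at (0,0) it gives 0, but H = 1 — eliminated.
(B): at (1,1) it gives 1, but H = 0 — eliminated.
(C): at (0,0) it gives 0, but H = 1 — eliminated.
That leaves (D). Evaluating it on every row reproduces the table of H exactly.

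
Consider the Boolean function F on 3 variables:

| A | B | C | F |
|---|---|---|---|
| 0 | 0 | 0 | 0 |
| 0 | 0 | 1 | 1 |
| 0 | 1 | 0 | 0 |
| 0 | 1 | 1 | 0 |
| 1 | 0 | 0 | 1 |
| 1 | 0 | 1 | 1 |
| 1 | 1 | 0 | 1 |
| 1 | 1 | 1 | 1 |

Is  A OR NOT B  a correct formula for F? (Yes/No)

No

Test each input against both F and the formula:
  A=0, B=0, C=0: formula gives 1, but F = 0 ✗
Since they disagree at (0,0,0), the expression is not a correct formula for F.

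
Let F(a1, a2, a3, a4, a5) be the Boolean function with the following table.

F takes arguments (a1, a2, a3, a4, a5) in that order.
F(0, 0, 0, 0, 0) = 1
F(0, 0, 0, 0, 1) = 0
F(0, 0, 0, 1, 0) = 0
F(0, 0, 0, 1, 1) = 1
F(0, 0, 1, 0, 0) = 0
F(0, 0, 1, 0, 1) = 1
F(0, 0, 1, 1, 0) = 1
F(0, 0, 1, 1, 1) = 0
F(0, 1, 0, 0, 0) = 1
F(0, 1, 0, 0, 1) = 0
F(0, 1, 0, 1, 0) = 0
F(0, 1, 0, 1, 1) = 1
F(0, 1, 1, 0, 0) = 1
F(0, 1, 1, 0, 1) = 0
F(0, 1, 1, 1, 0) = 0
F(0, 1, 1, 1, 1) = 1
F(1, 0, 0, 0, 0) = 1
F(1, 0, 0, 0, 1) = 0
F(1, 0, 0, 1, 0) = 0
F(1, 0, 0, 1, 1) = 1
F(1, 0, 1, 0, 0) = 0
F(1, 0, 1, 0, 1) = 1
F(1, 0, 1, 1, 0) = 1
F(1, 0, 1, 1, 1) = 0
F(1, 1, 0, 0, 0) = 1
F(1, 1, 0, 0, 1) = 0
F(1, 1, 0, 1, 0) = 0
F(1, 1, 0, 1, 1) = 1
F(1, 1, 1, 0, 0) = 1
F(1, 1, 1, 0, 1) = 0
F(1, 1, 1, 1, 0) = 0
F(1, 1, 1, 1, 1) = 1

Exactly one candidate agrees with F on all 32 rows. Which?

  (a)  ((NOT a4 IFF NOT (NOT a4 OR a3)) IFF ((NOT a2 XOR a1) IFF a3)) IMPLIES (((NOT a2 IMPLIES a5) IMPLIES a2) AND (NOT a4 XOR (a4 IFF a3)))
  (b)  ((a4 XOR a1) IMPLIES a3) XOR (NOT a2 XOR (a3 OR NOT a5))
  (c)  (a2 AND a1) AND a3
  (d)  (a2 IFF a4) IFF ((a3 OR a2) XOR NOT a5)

(a) disagrees with F on (0,0,0,0,0) (formula → 0, table → 1); rule it out.
(b) disagrees with F on (0,0,1,0,0) (formula → 1, table → 0); rule it out.
(c) disagrees with F on (0,0,0,0,0) (formula → 0, table → 1); rule it out.
That leaves (d). Evaluating it on every row reproduces the table of F exactly.

d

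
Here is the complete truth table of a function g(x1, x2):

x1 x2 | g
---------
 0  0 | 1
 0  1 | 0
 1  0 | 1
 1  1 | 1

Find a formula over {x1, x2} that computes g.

g(x1, x2) = x2 -> x1

This is x2 → x1 (false only at 0,1).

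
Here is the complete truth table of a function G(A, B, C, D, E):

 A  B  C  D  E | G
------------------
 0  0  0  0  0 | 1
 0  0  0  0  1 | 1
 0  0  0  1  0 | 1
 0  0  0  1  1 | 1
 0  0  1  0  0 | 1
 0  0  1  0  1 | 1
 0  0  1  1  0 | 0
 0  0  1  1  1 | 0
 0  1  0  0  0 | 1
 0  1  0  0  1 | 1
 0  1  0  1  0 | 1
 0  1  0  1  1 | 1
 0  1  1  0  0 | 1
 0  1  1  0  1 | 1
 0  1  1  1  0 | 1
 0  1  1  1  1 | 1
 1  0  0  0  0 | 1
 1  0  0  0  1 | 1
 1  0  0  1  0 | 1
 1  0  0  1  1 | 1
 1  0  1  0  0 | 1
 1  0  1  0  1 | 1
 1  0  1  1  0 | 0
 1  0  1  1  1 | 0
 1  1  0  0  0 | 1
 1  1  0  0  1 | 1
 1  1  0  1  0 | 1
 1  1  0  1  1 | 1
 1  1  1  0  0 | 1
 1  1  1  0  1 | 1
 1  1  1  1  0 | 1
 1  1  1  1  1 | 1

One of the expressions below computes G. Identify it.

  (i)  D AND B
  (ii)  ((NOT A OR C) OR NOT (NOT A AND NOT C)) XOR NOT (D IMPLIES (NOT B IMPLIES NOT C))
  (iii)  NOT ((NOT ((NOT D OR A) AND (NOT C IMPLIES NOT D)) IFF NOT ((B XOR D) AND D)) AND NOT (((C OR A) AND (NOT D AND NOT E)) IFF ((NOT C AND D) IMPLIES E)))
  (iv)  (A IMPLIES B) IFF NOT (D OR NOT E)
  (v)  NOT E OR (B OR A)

ii

(i) disagrees with G on (0,0,0,0,0) (formula → 0, table → 1); rule it out.
(iii) disagrees with G on (0,0,1,1,0) (formula → 1, table → 0); rule it out.
(iv) disagrees with G on (0,0,0,0,0) (formula → 0, table → 1); rule it out.
(v) disagrees with G on (0,0,0,0,1) (formula → 0, table → 1); rule it out.
Only (ii) survives; checking it on all 32 rows confirms it matches G.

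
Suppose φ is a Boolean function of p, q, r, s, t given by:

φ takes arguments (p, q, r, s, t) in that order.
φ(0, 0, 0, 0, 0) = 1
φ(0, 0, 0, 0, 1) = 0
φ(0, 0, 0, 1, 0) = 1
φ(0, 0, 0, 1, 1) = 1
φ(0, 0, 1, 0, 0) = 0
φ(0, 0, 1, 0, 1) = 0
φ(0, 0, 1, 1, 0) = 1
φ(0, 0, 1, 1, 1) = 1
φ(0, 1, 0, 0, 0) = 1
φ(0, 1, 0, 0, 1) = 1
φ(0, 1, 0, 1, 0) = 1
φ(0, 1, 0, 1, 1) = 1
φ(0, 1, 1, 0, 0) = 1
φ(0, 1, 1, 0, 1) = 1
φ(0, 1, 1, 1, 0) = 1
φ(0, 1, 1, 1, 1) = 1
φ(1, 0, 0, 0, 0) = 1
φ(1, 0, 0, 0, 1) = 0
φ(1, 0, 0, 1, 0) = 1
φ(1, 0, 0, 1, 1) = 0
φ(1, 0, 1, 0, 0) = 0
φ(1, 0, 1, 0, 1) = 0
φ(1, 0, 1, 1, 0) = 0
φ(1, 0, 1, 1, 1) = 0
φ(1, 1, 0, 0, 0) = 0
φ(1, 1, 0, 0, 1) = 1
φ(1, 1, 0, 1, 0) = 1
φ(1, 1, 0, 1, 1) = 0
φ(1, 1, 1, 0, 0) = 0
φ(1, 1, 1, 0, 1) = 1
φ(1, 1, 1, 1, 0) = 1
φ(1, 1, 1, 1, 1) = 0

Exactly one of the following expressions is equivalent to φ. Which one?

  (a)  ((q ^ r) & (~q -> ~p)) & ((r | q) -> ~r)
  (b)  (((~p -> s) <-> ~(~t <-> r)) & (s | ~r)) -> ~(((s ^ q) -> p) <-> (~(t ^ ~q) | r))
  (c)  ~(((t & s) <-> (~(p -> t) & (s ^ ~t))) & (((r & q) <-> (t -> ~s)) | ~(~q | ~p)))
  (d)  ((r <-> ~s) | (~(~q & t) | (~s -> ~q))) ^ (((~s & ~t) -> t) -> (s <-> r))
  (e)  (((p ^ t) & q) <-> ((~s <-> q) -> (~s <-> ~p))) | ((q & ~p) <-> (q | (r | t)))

e

(a) fails at (0,0,0,0,0): the formula yields 0, φ is 1.
(b) fails at (0,0,0,1,0): the formula yields 0, φ is 1.
(c) fails at (0,0,0,0,1): the formula yields 1, φ is 0.
(d) fails at (0,0,0,0,0): the formula yields 0, φ is 1.
(e) is the remaining candidate, and it agrees with φ on all 32 inputs.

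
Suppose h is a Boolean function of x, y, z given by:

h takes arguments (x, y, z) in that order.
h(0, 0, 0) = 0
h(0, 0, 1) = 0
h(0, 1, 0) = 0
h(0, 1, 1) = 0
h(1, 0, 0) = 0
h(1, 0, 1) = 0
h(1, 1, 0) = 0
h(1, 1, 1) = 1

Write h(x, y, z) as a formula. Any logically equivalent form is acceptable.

h(x, y, z) = (x and y) and z

h is 1 on exactly one input, (1,1,1), whose minterm is x·y·z. So h is just that conjunction.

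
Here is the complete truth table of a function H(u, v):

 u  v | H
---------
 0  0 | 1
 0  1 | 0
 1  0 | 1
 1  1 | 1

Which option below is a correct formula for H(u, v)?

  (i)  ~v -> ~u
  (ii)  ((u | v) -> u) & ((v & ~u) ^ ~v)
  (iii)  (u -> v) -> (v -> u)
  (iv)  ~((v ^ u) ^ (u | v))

iii

(i) fails at (0,1): the formula yields 1, H is 0.
(ii) fails at (1,1): the formula yields 0, H is 1.
(iv) fails at (0,1): the formula yields 1, H is 0.
That leaves (iii). Evaluating it on every row reproduces the table of H exactly.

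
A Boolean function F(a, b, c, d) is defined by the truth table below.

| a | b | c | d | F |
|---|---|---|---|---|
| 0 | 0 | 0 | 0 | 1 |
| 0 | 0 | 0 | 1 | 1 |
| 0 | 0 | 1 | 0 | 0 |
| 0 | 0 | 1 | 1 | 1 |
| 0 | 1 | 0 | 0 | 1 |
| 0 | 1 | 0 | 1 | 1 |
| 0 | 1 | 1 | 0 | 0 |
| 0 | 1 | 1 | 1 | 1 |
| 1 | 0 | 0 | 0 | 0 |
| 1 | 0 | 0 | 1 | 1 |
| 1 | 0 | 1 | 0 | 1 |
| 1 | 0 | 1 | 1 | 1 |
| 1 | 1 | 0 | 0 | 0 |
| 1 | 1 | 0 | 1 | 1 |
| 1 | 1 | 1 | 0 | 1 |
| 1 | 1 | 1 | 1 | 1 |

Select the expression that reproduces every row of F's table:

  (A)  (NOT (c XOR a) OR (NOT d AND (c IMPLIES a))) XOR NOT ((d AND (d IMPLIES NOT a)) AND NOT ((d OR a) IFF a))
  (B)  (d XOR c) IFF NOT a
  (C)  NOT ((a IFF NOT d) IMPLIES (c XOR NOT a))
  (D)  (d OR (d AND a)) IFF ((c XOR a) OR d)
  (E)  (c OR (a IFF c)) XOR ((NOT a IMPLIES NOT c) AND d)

D

(A) fails at (0,0,0,0): the formula yields 0, F is 1.
(B) fails at (0,0,0,0): the formula yields 0, F is 1.
(C) fails at (0,0,0,0): the formula yields 0, F is 1.
(E) fails at (0,0,0,1): the formula yields 0, F is 1.
Only (D) survives; checking it on all 16 rows confirms it matches F.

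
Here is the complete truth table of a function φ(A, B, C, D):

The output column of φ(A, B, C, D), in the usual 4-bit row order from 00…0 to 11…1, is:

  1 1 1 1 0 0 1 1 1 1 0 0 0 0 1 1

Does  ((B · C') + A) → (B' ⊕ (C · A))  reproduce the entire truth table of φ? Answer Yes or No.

Evaluate ((B · C') + A) → (B' ⊕ (C · A)) on each row and compare to φ:
  A=0, B=0, C=0, D=0: formula gives 1, φ = 1 ✓
  A=0, B=0, C=0, D=1: formula gives 1, φ = 1 ✓
  A=0, B=0, C=1, D=0: formula gives 1, φ = 1 ✓
  A=0, B=0, C=1, D=1: formula gives 1, φ = 1 ✓
  …and likewise for the remaining 12 rows.
No disagreement on any input; they are logically equivalent.

Yes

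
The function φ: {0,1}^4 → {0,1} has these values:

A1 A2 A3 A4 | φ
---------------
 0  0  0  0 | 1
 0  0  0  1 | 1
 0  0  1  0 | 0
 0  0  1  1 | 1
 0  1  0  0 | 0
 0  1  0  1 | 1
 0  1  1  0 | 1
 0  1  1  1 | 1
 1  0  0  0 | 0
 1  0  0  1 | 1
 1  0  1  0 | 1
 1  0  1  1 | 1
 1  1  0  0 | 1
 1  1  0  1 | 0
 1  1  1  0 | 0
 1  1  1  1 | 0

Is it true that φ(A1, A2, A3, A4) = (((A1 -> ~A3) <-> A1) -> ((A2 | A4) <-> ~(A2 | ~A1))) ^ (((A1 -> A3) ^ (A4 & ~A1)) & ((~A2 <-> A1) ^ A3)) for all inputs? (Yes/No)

Test each input against both φ and the formula:
  A1=0, A2=0, A3=0, A4=0: formula gives 1, φ = 1 ✓
  A1=0, A2=0, A3=0, A4=1: formula gives 1, φ = 1 ✓
  A1=0, A2=0, A3=1, A4=0: formula gives 0, φ = 0 ✓
  A1=0, A2=0, A3=1, A4=1: formula gives 1, φ = 1 ✓
  …
  A1=1, A2=1, A3=0, A4=0: formula gives 0, but φ = 1 ✗
Row (1,1,0,0) is a counterexample, so the formula is not equivalent to φ.

No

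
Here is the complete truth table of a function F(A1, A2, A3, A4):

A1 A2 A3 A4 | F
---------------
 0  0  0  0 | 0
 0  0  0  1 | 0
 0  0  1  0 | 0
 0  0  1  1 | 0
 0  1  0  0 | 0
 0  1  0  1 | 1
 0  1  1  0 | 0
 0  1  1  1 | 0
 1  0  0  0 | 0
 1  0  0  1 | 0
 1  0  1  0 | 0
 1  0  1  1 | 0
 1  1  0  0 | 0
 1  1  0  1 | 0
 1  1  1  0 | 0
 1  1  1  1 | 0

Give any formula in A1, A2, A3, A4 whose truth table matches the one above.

Only row (0,1,0,1) gives 1. That row's minterm ¬A1·A2·¬A3·A4 is F directly.

F(A1, A2, A3, A4) = ((~A1 & A2) & ~A3) & A4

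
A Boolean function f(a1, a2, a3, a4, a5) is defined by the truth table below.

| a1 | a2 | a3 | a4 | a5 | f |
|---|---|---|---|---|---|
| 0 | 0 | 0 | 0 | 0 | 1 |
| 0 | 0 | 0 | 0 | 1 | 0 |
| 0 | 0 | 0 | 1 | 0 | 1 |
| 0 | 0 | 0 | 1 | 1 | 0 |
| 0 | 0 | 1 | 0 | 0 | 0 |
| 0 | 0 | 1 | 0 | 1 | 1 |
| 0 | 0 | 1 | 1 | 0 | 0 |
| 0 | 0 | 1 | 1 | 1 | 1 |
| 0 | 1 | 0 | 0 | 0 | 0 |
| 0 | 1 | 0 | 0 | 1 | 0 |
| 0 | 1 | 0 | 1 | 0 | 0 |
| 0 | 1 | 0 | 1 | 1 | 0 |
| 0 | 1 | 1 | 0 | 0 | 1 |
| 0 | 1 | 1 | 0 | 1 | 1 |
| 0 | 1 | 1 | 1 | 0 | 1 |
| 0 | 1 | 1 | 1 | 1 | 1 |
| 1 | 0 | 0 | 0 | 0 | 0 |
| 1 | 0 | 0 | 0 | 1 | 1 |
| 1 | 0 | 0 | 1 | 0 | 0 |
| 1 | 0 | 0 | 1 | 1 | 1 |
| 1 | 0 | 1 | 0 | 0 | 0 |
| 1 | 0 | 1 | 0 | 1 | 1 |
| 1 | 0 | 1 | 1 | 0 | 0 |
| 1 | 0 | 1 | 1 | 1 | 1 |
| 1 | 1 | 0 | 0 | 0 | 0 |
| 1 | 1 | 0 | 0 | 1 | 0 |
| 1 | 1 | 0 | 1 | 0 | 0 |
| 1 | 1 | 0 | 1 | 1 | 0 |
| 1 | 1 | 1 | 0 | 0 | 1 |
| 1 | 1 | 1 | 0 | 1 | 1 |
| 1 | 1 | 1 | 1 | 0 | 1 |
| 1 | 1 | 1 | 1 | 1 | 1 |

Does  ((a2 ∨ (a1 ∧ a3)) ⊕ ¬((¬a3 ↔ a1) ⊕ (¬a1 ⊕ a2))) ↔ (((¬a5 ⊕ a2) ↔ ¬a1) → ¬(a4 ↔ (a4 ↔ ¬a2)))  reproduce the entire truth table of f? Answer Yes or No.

Yes

Test each input against both f and the formula:
  a1=0, a2=0, a3=0, a4=0, a5=0: formula gives 1, f = 1 ✓
  a1=0, a2=0, a3=0, a4=0, a5=1: formula gives 0, f = 0 ✓
  a1=0, a2=0, a3=0, a4=1, a5=0: formula gives 1, f = 1 ✓
  a1=0, a2=0, a3=0, a4=1, a5=1: formula gives 0, f = 0 ✓
  … (the remaining 28 rows also agree.)
All 32 rows match — the expression computes f exactly.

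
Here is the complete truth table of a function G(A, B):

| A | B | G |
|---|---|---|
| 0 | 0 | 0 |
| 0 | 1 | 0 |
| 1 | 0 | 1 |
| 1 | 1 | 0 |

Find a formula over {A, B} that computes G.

G(A, B) = A · B'

1 only at (1,0): A AND NOT B.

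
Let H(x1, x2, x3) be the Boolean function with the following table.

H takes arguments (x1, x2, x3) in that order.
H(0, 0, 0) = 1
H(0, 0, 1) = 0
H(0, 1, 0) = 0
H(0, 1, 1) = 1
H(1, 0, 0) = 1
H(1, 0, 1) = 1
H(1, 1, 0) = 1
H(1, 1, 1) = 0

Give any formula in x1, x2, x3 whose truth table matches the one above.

H(x1, x2, x3) = ¬((((¬x1 ∧ ¬x2) ∧ x3) ∨ ((¬x1 ∧ x2) ∧ ¬x3)) ∨ ((x1 ∧ x2) ∧ x3))

There are just 3 zero rows: (0,0,1), (0,1,0), (1,1,1). Their minterms are ¬x1·¬x2·x3, ¬x1·x2·¬x3, x1·x2·x3; the OR of those covers precisely the 0-outputs, and negating it yields H.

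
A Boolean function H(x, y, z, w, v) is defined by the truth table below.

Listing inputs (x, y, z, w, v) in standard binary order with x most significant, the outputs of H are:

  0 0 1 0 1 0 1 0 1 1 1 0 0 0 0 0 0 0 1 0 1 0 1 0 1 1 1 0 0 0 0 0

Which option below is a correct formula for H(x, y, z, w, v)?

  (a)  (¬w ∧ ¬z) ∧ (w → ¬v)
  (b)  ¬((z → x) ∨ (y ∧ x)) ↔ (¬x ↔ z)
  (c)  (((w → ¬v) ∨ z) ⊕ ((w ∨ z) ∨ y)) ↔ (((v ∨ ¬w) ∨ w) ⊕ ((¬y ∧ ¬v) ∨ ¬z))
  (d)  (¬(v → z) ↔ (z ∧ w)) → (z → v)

c

(a) disagrees with H on (0,0,0,0,0) (formula → 1, table → 0); rule it out.
(b) disagrees with H on (0,0,0,0,0) (formula → 1, table → 0); rule it out.
(d) disagrees with H on (0,0,0,0,0) (formula → 1, table → 0); rule it out.
That leaves (c). Evaluating it on every row reproduces the table of H exactly.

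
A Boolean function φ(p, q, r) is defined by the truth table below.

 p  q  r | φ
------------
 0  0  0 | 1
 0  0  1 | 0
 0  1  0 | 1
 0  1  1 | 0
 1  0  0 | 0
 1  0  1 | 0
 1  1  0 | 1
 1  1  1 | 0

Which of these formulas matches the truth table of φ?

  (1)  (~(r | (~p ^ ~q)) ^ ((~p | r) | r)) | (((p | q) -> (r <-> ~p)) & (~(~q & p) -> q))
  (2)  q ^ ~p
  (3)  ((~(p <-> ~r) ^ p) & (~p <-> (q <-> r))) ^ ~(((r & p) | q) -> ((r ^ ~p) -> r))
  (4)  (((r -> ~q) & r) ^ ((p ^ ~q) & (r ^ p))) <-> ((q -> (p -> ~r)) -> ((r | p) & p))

(1) disagrees with φ on (0,0,0) (formula → 0, table → 1); rule it out.
(2) disagrees with φ on (0,0,1) (formula → 1, table → 0); rule it out.
(4) disagrees with φ on (0,0,1) (formula → 1, table → 0); rule it out.
That leaves (3). Evaluating it on every row reproduces the table of φ exactly.

3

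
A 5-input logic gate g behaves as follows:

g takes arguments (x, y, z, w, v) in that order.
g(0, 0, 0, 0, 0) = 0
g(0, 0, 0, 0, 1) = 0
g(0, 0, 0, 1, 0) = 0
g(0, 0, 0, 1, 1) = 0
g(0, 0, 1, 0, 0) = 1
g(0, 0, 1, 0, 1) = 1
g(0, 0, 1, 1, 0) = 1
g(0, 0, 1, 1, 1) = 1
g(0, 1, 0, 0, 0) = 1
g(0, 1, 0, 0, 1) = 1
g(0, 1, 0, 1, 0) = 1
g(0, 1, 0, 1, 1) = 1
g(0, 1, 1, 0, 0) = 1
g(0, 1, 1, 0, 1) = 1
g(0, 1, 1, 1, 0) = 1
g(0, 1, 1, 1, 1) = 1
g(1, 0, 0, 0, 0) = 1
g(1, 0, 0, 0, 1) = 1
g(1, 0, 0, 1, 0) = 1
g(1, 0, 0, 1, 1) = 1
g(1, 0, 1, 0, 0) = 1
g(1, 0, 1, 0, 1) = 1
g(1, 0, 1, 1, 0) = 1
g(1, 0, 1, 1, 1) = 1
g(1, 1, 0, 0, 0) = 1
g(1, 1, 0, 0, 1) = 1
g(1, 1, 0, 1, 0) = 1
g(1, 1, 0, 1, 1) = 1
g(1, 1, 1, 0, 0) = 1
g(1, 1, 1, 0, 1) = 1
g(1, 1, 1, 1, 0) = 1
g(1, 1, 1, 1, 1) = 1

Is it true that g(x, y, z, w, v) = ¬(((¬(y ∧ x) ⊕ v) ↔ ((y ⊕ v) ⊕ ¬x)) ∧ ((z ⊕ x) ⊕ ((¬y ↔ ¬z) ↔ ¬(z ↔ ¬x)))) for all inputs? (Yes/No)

Yes

Test each input against both g and the formula:
  x=0, y=0, z=0, w=0, v=0: formula gives 0, g = 0 ✓
  x=0, y=0, z=0, w=0, v=1: formula gives 0, g = 0 ✓
  x=0, y=0, z=0, w=1, v=0: formula gives 0, g = 0 ✓
  x=0, y=0, z=0, w=1, v=1: formula gives 0, g = 0 ✓
  …and likewise for the remaining 28 rows.
All 32 rows match — the expression computes g exactly.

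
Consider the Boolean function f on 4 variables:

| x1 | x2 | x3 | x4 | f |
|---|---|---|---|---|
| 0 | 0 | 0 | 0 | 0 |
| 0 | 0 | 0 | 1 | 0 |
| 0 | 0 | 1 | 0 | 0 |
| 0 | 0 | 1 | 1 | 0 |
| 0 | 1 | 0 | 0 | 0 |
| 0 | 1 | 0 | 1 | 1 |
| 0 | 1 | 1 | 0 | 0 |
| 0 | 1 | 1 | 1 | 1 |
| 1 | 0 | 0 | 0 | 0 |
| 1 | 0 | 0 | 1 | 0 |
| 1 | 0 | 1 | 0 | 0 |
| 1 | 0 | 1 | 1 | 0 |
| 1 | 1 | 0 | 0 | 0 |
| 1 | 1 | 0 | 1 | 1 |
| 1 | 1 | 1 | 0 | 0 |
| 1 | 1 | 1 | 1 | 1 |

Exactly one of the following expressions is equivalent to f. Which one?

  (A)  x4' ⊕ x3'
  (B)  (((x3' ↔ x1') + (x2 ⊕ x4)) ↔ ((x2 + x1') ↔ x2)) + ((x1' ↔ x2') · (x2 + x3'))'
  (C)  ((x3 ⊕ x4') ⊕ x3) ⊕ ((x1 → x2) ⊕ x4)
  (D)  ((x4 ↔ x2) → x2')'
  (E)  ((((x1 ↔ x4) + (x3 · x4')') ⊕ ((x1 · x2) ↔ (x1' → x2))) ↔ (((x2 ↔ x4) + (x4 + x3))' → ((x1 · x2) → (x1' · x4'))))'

(A): at (0,0,0,1) it gives 1, but f = 0 — eliminated.
(B): at (0,0,1,0) it gives 1, but f = 0 — eliminated.
(C): at (0,1,0,1) it gives 0, but f = 1 — eliminated.
(E): at (0,0,0,0) it gives 1, but f = 0 — eliminated.
That leaves (D). Evaluating it on every row reproduces the table of f exactly.

D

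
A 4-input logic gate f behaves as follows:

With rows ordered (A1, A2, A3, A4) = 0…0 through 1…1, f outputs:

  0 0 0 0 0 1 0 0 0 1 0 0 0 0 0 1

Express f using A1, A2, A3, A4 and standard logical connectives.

The 1-rows are (0,1,0,1), (1,0,0,1), (1,1,1,1). Each contributes one minterm — ¬A1·A2·¬A3·A4; A1·¬A2·¬A3·A4; A1·A2·A3·A4 — and their disjunction is a sum-of-products form of f.

f(A1, A2, A3, A4) = ((((A1' · A2) · A3') · A4) + (((A1 · A2') · A3') · A4)) + (((A1 · A2) · A3) · A4)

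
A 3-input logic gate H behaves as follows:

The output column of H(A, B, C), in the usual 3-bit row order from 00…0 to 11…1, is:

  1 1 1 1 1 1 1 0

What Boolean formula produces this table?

Only row (1,1,1) gives 0. So H is 1 everywhere except there — the complement of the minterm A·B·C.

H(A, B, C) = NOT ((A AND B) AND C)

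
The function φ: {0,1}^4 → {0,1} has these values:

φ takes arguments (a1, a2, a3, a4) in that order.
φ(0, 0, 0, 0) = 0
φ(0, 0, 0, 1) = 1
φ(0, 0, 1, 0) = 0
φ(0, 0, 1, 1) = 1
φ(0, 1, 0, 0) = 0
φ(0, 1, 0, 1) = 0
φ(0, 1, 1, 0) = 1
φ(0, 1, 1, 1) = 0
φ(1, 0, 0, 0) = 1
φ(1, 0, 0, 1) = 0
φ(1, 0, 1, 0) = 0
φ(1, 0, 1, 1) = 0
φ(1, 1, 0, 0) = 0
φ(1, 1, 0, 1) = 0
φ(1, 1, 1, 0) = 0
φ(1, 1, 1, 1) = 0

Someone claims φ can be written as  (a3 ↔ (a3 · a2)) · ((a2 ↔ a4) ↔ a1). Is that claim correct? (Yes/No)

No

Evaluate (a3 ↔ (a3 · a2)) · ((a2 ↔ a4) ↔ a1) on each row and compare to φ:
  a1=0, a2=0, a3=0, a4=0: formula gives 0, φ = 0 ✓
  a1=0, a2=0, a3=0, a4=1: formula gives 1, φ = 1 ✓
  a1=0, a2=0, a3=1, a4=0: formula gives 0, φ = 0 ✓
  a1=0, a2=0, a3=1, a4=1: formula gives 0, but φ = 1 ✗
Since they disagree at (0,0,1,1), the expression is not a correct formula for φ.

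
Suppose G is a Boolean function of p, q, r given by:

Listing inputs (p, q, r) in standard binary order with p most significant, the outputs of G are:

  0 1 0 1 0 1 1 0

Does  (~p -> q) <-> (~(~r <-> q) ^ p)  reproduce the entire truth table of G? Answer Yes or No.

Test each input against both G and the formula:
  p=0, q=0, r=0: formula gives 0, G = 0 ✓
  p=0, q=0, r=1: formula gives 1, G = 1 ✓
  p=0, q=1, r=0: formula gives 0, G = 0 ✓
  p=0, q=1, r=1: formula gives 1, G = 1 ✓
  p=1, q=0, r=0: formula gives 0, G = 0 ✓
  … (the remaining 3 rows also agree.)
No disagreement on any input; they are logically equivalent.

Yes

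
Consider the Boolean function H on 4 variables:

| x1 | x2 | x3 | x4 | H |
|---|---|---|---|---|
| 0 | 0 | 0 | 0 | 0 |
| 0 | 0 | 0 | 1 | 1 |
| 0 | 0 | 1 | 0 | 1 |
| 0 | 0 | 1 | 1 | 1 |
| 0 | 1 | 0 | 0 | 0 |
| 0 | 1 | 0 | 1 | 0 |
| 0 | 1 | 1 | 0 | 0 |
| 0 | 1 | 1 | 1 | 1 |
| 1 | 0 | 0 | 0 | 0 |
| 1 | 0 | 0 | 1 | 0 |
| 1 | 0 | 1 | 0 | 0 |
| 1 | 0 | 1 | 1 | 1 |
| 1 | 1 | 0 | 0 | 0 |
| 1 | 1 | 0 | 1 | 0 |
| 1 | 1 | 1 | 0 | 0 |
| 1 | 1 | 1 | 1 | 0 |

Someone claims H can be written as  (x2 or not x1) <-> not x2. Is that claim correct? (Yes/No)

No

Test each input against both H and the formula:
  x1=0, x2=0, x3=0, x4=0: formula gives 1, but H = 0 ✗
Row (0,0,0,0) is a counterexample, so the formula is not equivalent to H.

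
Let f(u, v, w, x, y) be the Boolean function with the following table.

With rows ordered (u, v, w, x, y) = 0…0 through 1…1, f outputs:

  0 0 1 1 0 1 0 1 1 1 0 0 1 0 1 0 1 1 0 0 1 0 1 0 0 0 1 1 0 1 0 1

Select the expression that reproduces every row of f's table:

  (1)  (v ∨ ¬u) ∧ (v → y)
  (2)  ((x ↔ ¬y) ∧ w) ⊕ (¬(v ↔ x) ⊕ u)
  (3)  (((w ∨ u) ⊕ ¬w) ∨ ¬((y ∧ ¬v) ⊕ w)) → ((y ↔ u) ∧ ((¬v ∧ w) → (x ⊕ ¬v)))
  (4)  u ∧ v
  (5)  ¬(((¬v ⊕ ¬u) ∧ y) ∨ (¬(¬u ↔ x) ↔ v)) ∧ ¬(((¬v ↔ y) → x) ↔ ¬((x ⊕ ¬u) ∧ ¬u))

(1) disagrees with f on (0,0,0,0,0) (formula → 1, table → 0); rule it out.
(3) disagrees with f on (0,0,0,0,0) (formula → 1, table → 0); rule it out.
(4) disagrees with f on (0,0,0,1,0) (formula → 0, table → 1); rule it out.
(5) disagrees with f on (0,0,0,0,0) (formula → 1, table → 0); rule it out.
Only (2) survives; checking it on all 32 rows confirms it matches f.

2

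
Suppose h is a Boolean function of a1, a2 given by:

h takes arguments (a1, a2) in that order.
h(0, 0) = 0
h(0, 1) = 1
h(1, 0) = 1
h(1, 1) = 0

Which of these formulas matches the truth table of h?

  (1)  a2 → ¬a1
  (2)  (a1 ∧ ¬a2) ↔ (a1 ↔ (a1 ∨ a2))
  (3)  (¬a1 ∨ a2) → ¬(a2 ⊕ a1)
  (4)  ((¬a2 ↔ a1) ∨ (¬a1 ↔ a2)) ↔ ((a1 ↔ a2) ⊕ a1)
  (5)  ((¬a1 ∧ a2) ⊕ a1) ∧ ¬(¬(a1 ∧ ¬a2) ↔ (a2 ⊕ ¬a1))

2

(1) disagrees with h on (0,0) (formula → 1, table → 0); rule it out.
(3) disagrees with h on (0,0) (formula → 1, table → 0); rule it out.
(4) disagrees with h on (0,1) (formula → 0, table → 1); rule it out.
(5) disagrees with h on (1,0) (formula → 0, table → 1); rule it out.
Only (2) survives; checking it on all 4 rows confirms it matches h.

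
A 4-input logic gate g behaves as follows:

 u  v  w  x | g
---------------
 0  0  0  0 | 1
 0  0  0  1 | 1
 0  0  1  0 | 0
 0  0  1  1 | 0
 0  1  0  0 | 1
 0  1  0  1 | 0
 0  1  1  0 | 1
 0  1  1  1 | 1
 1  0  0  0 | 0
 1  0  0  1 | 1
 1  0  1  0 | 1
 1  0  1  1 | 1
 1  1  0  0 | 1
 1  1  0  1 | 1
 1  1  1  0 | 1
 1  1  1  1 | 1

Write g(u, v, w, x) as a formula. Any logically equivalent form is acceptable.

g(u, v, w, x) = ((((((u' · v') · w) · x') + (((u' · v') · w) · x)) + (((u' · v) · w') · x)) + (((u · v') · w') · x'))'

g is 0 on only 4 rows — (0,0,1,0), (0,0,1,1), (0,1,0,1), (1,0,0,0). Writing each as a minterm (¬u·¬v·w·¬x, ¬u·¬v·w·x, ¬u·v·¬w·x, u·¬v·¬w·¬x) and OR-ing them characterizes exactly where g=0, so g is the negation of that disjunction.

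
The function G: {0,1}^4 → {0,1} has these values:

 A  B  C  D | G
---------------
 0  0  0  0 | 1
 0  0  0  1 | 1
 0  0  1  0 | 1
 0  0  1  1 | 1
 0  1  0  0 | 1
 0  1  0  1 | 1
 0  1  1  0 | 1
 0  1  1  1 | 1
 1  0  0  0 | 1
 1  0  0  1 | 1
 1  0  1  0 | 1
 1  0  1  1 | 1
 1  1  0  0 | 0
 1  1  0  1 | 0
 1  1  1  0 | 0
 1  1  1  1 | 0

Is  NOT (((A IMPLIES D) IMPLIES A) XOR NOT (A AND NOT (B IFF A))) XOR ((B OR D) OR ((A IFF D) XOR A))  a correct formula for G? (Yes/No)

Yes

Evaluate NOT (((A IMPLIES D) IMPLIES A) XOR NOT (A AND NOT (B IFF A))) XOR ((B OR D) OR ((A IFF D) XOR A)) on each row and compare to G:
  A=0, B=0, C=0, D=0: formula gives 1, G = 1 ✓
  A=0, B=0, C=0, D=1: formula gives 1, G = 1 ✓
  A=0, B=0, C=1, D=0: formula gives 1, G = 1 ✓
  A=0, B=0, C=1, D=1: formula gives 1, G = 1 ✓
  …and likewise for the remaining 12 rows.
All 16 rows match — the expression computes G exactly.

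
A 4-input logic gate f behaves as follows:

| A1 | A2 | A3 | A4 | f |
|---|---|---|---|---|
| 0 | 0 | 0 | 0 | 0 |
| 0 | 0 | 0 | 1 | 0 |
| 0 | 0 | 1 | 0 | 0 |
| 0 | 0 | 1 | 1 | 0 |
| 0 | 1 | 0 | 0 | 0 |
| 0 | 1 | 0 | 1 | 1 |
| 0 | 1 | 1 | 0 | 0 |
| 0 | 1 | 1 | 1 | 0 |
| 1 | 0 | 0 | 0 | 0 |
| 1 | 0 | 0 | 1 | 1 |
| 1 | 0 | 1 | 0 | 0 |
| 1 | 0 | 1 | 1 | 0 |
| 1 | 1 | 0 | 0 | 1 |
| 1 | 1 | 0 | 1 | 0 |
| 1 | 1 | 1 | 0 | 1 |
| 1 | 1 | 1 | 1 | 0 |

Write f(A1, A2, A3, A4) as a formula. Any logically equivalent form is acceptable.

The 1-rows are (0,1,0,1), (1,0,0,1), (1,1,0,0), (1,1,1,0). Each contributes one minterm — ¬A1·A2·¬A3·A4; A1·¬A2·¬A3·A4; A1·A2·¬A3·¬A4; A1·A2·A3·¬A4 — and their disjunction is a sum-of-products form of f.

f(A1, A2, A3, A4) = (((((not A1 and A2) and not A3) and A4) or (((A1 and not A2) and not A3) and A4)) or (((A1 and A2) and not A3) and not A4)) or (((A1 and A2) and A3) and not A4)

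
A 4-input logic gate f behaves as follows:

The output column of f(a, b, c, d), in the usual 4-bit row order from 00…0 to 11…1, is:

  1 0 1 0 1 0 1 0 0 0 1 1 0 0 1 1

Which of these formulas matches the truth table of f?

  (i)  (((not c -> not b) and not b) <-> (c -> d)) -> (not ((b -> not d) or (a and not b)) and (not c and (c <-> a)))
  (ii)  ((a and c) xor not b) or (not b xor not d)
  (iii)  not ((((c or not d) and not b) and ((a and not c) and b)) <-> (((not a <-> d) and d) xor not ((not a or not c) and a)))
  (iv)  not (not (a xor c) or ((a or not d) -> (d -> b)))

iii

(i): at (0,0,0,0) it gives 0, but f = 1 — eliminated.
(ii): at (0,0,0,1) it gives 1, but f = 0 — eliminated.
(iv): at (0,0,0,0) it gives 0, but f = 1 — eliminated.
(iii) is the remaining candidate, and it agrees with f on all 16 inputs.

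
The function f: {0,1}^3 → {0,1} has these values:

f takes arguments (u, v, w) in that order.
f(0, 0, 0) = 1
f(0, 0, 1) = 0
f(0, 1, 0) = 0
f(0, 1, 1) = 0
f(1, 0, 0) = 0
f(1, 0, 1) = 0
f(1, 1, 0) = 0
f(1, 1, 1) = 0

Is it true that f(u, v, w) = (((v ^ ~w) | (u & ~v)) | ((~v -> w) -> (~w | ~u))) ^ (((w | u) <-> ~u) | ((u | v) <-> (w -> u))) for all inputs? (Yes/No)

Yes

Evaluate (((v ^ ~w) | (u & ~v)) | ((~v -> w) -> (~w | ~u))) ^ (((w | u) <-> ~u) | ((u | v) <-> (w -> u))) on each row and compare to f:
  u=0, v=0, w=0: formula gives 1, f = 1 ✓
  u=0, v=0, w=1: formula gives 0, f = 0 ✓
  u=0, v=1, w=0: formula gives 0, f = 0 ✓
  u=0, v=1, w=1: formula gives 0, f = 0 ✓
  u=1, v=0, w=0: formula gives 0, f = 0 ✓
  … (the remaining 3 rows also agree.)
No disagreement on any input; they are logically equivalent.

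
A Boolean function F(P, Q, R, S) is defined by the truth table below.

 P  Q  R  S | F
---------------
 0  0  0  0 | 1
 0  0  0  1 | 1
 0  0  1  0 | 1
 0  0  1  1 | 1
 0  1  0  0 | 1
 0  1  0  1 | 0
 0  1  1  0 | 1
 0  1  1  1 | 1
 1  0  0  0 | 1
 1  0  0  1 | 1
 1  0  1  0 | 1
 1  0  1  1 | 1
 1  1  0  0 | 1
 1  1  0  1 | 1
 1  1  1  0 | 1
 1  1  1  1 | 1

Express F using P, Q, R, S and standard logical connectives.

F is 0 on exactly one input, (0,1,0,1), whose minterm is ¬P·Q·¬R·S. So F is the negation of that single conjunction.

F(P, Q, R, S) = (((P' · Q) · R') · S)'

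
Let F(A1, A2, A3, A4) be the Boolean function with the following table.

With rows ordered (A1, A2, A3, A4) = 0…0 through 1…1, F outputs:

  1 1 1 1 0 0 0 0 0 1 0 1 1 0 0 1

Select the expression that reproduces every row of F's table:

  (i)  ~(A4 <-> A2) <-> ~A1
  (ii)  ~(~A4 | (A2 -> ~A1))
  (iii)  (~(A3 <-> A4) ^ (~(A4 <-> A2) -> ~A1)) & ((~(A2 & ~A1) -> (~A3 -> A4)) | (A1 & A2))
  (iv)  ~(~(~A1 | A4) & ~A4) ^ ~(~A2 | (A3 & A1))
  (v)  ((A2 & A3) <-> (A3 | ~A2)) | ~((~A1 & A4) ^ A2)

iv

(i): at (0,0,0,0) it gives 0, but F = 1 — eliminated.
(ii): at (0,0,0,0) it gives 0, but F = 1 — eliminated.
(iii): at (0,0,0,0) it gives 0, but F = 1 — eliminated.
(v): at (0,0,0,1) it gives 0, but F = 1 — eliminated.
(iv) is the remaining candidate, and it agrees with F on all 16 inputs.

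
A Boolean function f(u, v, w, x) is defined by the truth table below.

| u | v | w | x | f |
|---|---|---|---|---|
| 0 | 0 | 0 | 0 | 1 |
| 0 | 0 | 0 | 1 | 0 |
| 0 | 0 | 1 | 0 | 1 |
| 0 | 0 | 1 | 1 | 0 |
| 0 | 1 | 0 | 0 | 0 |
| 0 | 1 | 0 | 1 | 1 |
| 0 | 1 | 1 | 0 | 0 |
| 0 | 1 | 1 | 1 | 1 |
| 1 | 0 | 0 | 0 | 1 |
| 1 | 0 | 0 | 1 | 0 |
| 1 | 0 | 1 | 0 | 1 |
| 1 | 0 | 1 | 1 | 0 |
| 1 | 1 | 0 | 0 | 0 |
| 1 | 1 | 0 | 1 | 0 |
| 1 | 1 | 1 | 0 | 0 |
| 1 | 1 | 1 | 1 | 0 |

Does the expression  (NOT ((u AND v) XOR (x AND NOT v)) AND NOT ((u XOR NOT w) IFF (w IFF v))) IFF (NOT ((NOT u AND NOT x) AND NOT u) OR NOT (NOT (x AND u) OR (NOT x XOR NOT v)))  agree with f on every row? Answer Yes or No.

Evaluate (NOT ((u AND v) XOR (x AND NOT v)) AND NOT ((u XOR NOT w) IFF (w IFF v))) IFF (NOT ((NOT u AND NOT x) AND NOT u) OR NOT (NOT (x AND u) OR (NOT x XOR NOT v))) on each row and compare to f:
  u=0, v=0, w=0, x=0: formula gives 1, f = 1 ✓
  u=0, v=0, w=0, x=1: formula gives 0, f = 0 ✓
  u=0, v=0, w=1, x=0: formula gives 1, f = 1 ✓
  u=0, v=0, w=1, x=1: formula gives 0, f = 0 ✓
  … (the remaining 12 rows also agree.)
No disagreement on any input; they are logically equivalent.

Yes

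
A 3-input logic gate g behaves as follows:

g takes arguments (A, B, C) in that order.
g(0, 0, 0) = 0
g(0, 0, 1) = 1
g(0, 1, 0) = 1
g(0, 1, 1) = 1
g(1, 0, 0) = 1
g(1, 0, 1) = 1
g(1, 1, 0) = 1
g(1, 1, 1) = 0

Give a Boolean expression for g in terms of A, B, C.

g(A, B, C) = not (((not A and not B) and not C) or ((A and B) and C))

There are just 2 zero rows: (0,0,0), (1,1,1). Their minterms are ¬A·¬B·¬C, A·B·C; the OR of those covers precisely the 0-outputs, and negating it yields g.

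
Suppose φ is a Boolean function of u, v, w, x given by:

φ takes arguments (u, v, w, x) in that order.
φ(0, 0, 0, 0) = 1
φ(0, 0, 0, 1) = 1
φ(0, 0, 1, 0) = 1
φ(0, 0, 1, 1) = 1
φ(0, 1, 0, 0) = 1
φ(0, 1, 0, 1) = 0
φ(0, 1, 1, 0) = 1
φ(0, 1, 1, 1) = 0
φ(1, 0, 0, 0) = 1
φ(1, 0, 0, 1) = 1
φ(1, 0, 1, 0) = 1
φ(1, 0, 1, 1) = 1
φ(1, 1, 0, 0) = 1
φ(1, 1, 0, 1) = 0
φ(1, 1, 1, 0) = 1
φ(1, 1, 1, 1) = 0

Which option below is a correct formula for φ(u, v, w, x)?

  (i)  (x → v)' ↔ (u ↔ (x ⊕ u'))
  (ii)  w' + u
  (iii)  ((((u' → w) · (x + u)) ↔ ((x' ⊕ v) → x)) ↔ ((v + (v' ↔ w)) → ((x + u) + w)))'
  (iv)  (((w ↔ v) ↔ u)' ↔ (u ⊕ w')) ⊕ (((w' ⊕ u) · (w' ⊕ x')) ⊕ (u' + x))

i

(ii) disagrees with φ on (0,0,1,0) (formula → 0, table → 1); rule it out.
(iii) disagrees with φ on (0,0,0,0) (formula → 0, table → 1); rule it out.
(iv) disagrees with φ on (0,0,0,0) (formula → 0, table → 1); rule it out.
That leaves (i). Evaluating it on every row reproduces the table of φ exactly.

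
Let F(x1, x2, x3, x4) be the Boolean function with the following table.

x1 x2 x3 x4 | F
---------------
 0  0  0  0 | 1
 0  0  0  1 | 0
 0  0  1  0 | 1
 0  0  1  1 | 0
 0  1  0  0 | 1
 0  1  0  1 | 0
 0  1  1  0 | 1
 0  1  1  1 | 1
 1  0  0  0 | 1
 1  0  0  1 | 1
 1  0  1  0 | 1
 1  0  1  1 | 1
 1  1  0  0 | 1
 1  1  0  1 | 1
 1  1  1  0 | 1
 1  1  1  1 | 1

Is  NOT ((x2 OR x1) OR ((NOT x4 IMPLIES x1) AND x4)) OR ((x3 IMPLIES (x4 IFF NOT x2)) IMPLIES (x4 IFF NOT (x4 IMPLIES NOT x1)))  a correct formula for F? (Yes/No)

Check the formula against F row by row:
  x1=0, x2=0, x3=0, x4=0: formula gives 1, F = 1 ✓
  x1=0, x2=0, x3=0, x4=1: formula gives 0, F = 0 ✓
  x1=0, x2=0, x3=1, x4=0: formula gives 1, F = 1 ✓
  x1=0, x2=0, x3=1, x4=1: formula gives 0, F = 0 ✓
  … (the remaining 12 rows also agree.)
No disagreement on any input; they are logically equivalent.

Yes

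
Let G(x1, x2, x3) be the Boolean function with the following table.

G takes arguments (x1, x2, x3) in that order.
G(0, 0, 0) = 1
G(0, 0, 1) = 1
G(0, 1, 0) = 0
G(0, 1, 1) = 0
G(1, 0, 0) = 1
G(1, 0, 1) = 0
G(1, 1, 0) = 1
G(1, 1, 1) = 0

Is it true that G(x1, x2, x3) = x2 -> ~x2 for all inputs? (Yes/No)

No

Evaluate x2 -> ~x2 on each row and compare to G:
  x1=0, x2=0, x3=0: formula gives 1, G = 1 ✓
  x1=0, x2=0, x3=1: formula gives 1, G = 1 ✓
  x1=0, x2=1, x3=0: formula gives 0, G = 0 ✓
  x1=0, x2=1, x3=1: formula gives 0, G = 0 ✓
  x1=1, x2=0, x3=0: formula gives 1, G = 1 ✓
  x1=1, x2=0, x3=1: formula gives 1, but G = 0 ✗
Row (1,0,1) is a counterexample, so the formula is not equivalent to G.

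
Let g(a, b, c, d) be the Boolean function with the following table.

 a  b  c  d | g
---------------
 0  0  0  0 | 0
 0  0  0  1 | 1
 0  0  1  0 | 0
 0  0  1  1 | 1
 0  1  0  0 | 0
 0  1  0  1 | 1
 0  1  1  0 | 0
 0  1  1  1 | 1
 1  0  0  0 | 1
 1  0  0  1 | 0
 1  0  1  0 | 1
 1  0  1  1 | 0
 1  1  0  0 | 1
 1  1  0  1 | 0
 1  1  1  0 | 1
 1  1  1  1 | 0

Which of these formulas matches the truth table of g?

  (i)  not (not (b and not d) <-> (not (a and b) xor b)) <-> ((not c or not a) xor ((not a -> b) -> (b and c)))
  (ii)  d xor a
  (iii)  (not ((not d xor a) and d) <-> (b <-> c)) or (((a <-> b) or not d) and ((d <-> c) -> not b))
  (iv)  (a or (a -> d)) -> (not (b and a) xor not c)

(i) fails at (0,0,0,0): the formula yields 1, g is 0.
(iii) fails at (0,0,0,0): the formula yields 1, g is 0.
(iv) fails at (0,0,0,1): the formula yields 0, g is 1.
Only (ii) survives; checking it on all 16 rows confirms it matches g.

ii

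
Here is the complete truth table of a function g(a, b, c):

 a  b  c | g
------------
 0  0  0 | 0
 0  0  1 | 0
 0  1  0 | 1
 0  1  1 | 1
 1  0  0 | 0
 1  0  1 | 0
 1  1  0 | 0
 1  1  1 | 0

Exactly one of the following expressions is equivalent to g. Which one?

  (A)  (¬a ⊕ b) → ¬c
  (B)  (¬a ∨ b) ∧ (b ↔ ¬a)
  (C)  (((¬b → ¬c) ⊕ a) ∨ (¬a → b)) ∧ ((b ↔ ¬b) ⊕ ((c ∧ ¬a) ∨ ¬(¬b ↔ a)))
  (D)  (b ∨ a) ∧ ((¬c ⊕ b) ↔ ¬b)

(A) disagrees with g on (0,0,0) (formula → 1, table → 0); rule it out.
(C) disagrees with g on (0,0,0) (formula → 1, table → 0); rule it out.
(D) disagrees with g on (0,1,1) (formula → 0, table → 1); rule it out.
(B) is the remaining candidate, and it agrees with g on all 8 inputs.

B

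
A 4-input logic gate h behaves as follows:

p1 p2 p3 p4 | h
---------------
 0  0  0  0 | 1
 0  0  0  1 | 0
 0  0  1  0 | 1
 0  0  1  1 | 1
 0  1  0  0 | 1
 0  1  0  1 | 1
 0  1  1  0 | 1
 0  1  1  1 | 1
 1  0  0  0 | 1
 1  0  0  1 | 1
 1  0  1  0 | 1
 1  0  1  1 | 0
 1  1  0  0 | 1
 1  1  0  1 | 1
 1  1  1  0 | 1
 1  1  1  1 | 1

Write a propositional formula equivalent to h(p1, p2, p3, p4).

h(p1, p2, p3, p4) = ((((p1' · p2') · p3') · p4) + (((p1 · p2') · p3) · p4))'

There are just 2 zero rows: (0,0,0,1), (1,0,1,1). Their minterms are ¬p1·¬p2·¬p3·p4, p1·¬p2·p3·p4; the OR of those covers precisely the 0-outputs, and negating it yields h.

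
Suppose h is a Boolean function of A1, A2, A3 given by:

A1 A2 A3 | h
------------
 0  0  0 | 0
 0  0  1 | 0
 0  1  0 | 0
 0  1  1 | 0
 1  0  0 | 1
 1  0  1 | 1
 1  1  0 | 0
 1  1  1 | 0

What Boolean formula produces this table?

The 1-rows are (1,0,0), (1,0,1). Each contributes one minterm — A1·¬A2·¬A3; A1·¬A2·A3 — and their disjunction is a sum-of-products form of h.

h(A1, A2, A3) = ((A1 & ~A2) & ~A3) | ((A1 & ~A2) & A3)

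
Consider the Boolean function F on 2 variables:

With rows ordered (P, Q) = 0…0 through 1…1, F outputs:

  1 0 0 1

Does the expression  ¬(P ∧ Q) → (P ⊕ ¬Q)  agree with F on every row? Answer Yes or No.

Check the formula against F row by row:
  P=0, Q=0: formula gives 1, F = 1 ✓
  P=0, Q=1: formula gives 0, F = 0 ✓
  P=1, Q=0: formula gives 0, F = 0 ✓
  P=1, Q=1: formula gives 1, F = 1 ✓
No disagreement on any input; they are logically equivalent.

Yes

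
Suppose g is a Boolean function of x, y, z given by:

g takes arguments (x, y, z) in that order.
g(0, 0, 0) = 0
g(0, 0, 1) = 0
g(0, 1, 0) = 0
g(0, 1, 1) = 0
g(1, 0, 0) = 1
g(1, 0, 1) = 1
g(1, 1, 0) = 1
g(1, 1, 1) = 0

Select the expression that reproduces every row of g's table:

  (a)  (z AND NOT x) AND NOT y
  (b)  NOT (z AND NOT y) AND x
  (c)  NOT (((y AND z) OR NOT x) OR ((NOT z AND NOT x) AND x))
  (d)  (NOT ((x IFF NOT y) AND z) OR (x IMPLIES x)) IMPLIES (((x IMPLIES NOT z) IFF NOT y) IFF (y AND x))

c

(a) fails at (0,0,1): the formula yields 1, g is 0.
(b) fails at (1,0,1): the formula yields 0, g is 1.
(d) fails at (0,1,0): the formula yields 1, g is 0.
Only (c) survives; checking it on all 8 rows confirms it matches g.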